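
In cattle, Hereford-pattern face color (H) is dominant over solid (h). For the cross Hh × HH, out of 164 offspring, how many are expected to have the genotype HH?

Punnett square for Hh × HH:
Offspring genotypes: 2 HH, 2 Hh
Total offspring: 4
Count with target: 2
Probability: 2/4 = 1/2
Expected count = 1/2 × 164 = 82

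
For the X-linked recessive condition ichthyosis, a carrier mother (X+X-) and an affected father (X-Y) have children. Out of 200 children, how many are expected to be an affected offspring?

Cross: X+X- × X-Y
Offspring: 1 X+X-, 1 X+Y, 1 X-X-, 1 X-Y
Probability of an affected offspring: 2/4 = 1/2
Expected count = 1/2 × 200 = 100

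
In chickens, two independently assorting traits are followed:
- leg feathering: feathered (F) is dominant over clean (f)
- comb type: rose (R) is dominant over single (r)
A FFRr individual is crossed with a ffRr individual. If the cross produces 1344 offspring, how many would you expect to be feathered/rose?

Dihybrid cross FFRr × ffRr — consider each gene separately:
leg feathering: FF × ff → 4 Ff → 4 F_ (out of 4)
comb type: Rr × Rr → 1 RR, 2 Rr, 1 rr → 3 R_ : 1 rr (out of 4)
Combine (counts out of 4 × 4 = 16): feathered/rose (F_R_) = 4×3 = 12; feathered/single (F_rr) = 4×1 = 4
Phenotype counts (out of 16): 12 feathered/rose, 4 feathered/single
feathered/rose: 12 out of 16 → fraction 3/4
Expected count = 3/4 × 1344 = 1008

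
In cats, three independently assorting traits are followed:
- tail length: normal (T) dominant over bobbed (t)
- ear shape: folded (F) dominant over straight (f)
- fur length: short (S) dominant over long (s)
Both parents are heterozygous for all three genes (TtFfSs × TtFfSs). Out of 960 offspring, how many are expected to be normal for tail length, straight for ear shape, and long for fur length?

Trihybrid cross: TtFfSs × TtFfSs
Each trait segregates independently with a 3:1 phenotypic ratio, so each gene contributes 3/4 (dominant) or 1/4 (recessive).
Target: normal (tail length), straight (ear shape), long (fur length)
Probability = product of independent per-trait probabilities
= 3/4 × 1/4 × 1/4 = 3/64
Expected count = 3/64 × 960 = 45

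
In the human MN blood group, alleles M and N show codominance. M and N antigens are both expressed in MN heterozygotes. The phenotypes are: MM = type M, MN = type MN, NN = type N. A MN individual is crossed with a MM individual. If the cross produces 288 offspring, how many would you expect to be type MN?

Punnett square for MN × MM:
Offspring genotypes: 2 MM, 2 MN
Phenotype counts: 2 type M, 2 type MN
type MN: 2 out of 4 → fraction 1/2
Expected count = 1/2 × 288 = 144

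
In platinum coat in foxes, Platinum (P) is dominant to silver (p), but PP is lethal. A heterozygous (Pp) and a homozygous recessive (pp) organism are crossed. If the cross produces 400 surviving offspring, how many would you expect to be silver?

Cross: Pp × pp
Punnett square offspring (before lethality): 2 Pp, 2 pp
No PP offspring are produced in this cross.
silver: 2 out of 4 → fraction 1/2
Expected count = 1/2 × 400 = 200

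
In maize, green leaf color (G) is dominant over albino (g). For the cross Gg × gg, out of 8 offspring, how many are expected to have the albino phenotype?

Punnett square for Gg × gg:
Offspring genotypes: 2 Gg, 2 gg
Total offspring: 4
Count with target: 2
Probability: 2/4 = 1/2
Expected count = 1/2 × 8 = 4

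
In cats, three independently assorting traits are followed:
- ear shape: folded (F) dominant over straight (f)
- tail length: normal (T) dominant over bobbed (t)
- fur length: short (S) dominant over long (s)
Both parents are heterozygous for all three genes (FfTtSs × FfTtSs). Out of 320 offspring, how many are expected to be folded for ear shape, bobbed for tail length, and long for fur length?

Trihybrid cross: FfTtSs × FfTtSs
Each trait segregates independently with a 3:1 phenotypic ratio, so each gene contributes 3/4 (dominant) or 1/4 (recessive).
Target: folded (ear shape), bobbed (tail length), long (fur length)
Probability = product of independent per-trait probabilities
= 3/4 × 1/4 × 1/4 = 3/64
Expected count = 3/64 × 320 = 15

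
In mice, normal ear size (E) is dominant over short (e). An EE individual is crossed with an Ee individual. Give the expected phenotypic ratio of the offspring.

Punnett square for EE × Ee:
Offspring genotypes: 2 EE, 2 Ee
normal: 4, short: 0
Ratio: all normal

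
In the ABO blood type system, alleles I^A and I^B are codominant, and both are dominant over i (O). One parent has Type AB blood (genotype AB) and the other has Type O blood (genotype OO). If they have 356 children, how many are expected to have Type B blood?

Cross: AB × OO
Possible offspring genotypes: 2 AO, 2 BO
Blood type counts: 2 Type A, 2 Type B
Probability of Type B: 2/4 = 1/2
Expected count = 1/2 × 356 = 178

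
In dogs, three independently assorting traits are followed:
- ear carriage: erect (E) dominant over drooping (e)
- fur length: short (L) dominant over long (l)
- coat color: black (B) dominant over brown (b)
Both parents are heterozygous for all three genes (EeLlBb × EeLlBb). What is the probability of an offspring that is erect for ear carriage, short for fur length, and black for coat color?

Trihybrid cross: EeLlBb × EeLlBb
Each trait segregates independently with a 3:1 phenotypic ratio, so each gene contributes 3/4 (dominant) or 1/4 (recessive).
Target: erect (ear carriage), short (fur length), black (coat color)
Probability = product of independent per-trait probabilities
= 3/4 × 3/4 × 3/4 = 27/64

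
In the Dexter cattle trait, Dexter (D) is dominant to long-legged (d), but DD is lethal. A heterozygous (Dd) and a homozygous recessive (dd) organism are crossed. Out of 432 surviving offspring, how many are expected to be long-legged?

Cross: Dd × dd
Punnett square offspring (before lethality): 2 Dd, 2 dd
No DD offspring are produced in this cross.
long-legged: 2 out of 4 → fraction 1/2
Expected count = 1/2 × 432 = 216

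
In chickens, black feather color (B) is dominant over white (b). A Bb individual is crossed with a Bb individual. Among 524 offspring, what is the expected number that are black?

Punnett square for Bb × Bb:
Offspring genotypes: 1 BB, 2 Bb, 1 bb
black: 3, white: 1
black: 3 out of 4 → fraction 3/4
Expected count = 3/4 × 524 = 393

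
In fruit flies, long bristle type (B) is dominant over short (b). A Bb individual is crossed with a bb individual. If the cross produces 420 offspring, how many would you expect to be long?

Punnett square for Bb × bb:
Offspring genotypes: 2 Bb, 2 bb
long: 2, short: 2
long: 2 out of 4 → fraction 1/2
Expected count = 1/2 × 420 = 210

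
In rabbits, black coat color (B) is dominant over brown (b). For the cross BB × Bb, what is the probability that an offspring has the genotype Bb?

Punnett square for BB × Bb:
Offspring genotypes: 2 BB, 2 Bb
Total offspring: 4
Count with target: 2
Probability: 2/4 = 1/2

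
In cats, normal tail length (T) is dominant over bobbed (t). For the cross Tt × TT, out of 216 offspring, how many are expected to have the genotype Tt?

Punnett square for Tt × TT:
Offspring genotypes: 2 TT, 2 Tt
Total offspring: 4
Count with target: 2
Probability: 2/4 = 1/2
Expected count = 1/2 × 216 = 108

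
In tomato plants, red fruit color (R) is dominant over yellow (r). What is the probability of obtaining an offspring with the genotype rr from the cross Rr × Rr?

Punnett square for Rr × Rr:
Offspring genotypes: 1 RR, 2 Rr, 1 rr
Total offspring: 4
Count with target: 1
Probability: 1/4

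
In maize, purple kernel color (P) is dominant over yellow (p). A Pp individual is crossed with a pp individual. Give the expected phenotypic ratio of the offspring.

Punnett square for Pp × pp:
Offspring genotypes: 2 Pp, 2 pp
purple: 2, yellow: 2
Ratio: 1:1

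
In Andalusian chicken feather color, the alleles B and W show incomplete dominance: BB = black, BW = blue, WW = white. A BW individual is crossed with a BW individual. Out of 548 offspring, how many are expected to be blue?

Punnett square for BW × BW:
Offspring genotypes: 1 BB, 2 BW, 1 WW
Phenotype counts: 1 black, 2 blue, 1 white
blue: 2 out of 4 → fraction 1/2
Expected count = 1/2 × 548 = 274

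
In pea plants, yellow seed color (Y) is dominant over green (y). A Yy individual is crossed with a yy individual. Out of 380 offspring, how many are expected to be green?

Punnett square for Yy × yy:
Offspring genotypes: 2 Yy, 2 yy
yellow: 2, green: 2
green: 2 out of 4 → fraction 1/2
Expected count = 1/2 × 380 = 190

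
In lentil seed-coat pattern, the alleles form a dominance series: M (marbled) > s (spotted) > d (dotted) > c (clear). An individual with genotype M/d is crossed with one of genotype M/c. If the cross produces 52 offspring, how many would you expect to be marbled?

Cross: M/d × M/c
Allele dominance: M > s > d > c
Offspring genotypes: 1 M/M, 1 M/c, 1 M/d, 1 d/c
Phenotype counts: 3 marbled, 1 dotted
marbled: 3 out of 4 → fraction 3/4
Expected count = 3/4 × 52 = 39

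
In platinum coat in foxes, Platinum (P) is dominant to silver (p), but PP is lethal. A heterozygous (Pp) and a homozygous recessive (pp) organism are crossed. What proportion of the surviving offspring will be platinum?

Cross: Pp × pp
Punnett square offspring (before lethality): 2 Pp, 2 pp
No PP offspring are produced in this cross.
platinum: 2 out of 4
Probability: 2/4 = 1/2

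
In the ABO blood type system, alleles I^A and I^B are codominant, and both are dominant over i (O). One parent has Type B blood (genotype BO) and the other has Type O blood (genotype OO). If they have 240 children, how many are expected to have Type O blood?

Cross: BO × OO
Possible offspring genotypes: 2 BO, 2 OO
Blood type counts: 2 Type B, 2 Type O
Probability of Type O: 2/4 = 1/2
Expected count = 1/2 × 240 = 120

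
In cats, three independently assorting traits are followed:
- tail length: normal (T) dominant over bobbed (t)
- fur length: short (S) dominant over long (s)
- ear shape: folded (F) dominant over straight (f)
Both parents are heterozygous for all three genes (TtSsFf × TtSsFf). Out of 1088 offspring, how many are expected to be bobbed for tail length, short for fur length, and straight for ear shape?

Trihybrid cross: TtSsFf × TtSsFf
Each trait segregates independently with a 3:1 phenotypic ratio, so each gene contributes 3/4 (dominant) or 1/4 (recessive).
Target: bobbed (tail length), short (fur length), straight (ear shape)
Probability = product of independent per-trait probabilities
= 1/4 × 3/4 × 1/4 = 3/64
Expected count = 3/64 × 1088 = 51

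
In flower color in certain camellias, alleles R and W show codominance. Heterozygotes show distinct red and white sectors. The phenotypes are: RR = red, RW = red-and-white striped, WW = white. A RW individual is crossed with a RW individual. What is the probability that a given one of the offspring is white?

Punnett square for RW × RW:
Offspring genotypes: 1 RR, 2 RW, 1 WW
Phenotype counts: 1 red, 2 red-and-white striped, 1 white
white: 1 out of 4
Probability: 1/4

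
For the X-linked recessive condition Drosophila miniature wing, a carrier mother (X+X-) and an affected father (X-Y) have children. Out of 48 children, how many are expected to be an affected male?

Cross: X+X- × X-Y
Offspring: 1 X+X-, 1 X+Y, 1 X-X-, 1 X-Y
Probability of an affected male: 1/4
Expected count = 1/4 × 48 = 12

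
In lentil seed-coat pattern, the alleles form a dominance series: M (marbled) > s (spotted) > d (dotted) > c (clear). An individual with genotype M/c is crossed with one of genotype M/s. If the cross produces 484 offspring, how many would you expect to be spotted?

Cross: M/c × M/s
Allele dominance: M > s > d > c
Offspring genotypes: 1 M/M, 1 M/s, 1 M/c, 1 s/c
Phenotype counts: 3 marbled, 1 spotted
spotted: 1 out of 4 → fraction 1/4
Expected count = 1/4 × 484 = 121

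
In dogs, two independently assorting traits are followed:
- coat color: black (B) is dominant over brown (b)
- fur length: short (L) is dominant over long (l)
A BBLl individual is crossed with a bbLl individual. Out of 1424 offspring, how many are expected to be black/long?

Dihybrid cross BBLl × bbLl — consider each gene separately:
coat color: BB × bb → 4 Bb → 4 B_ (out of 4)
fur length: Ll × Ll → 1 LL, 2 Ll, 1 ll → 3 L_ : 1 ll (out of 4)
Combine (counts out of 4 × 4 = 16): black/short (B_L_) = 4×3 = 12; black/long (B_ll) = 4×1 = 4
Phenotype counts (out of 16): 12 black/short, 4 black/long
black/long: 4 out of 16 → fraction 1/4
Expected count = 1/4 × 1424 = 356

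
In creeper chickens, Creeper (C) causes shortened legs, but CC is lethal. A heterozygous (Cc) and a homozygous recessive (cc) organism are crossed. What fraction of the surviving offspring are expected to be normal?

Cross: Cc × cc
Punnett square offspring (before lethality): 2 Cc, 2 cc
No CC offspring are produced in this cross.
normal: 2 out of 4
Probability: 2/4 = 1/2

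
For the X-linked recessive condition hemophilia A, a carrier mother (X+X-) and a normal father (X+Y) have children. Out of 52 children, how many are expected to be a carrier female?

Cross: X+X- × X+Y
Offspring: 1 X+X+, 1 X+Y, 1 X+X-, 1 X-Y
Probability of a carrier female: 1/4
Expected count = 1/4 × 52 = 13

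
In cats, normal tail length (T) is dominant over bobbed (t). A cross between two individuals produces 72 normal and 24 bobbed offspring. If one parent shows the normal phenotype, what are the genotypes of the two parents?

Observed offspring: 72 normal, 24 bobbed
The observed ratio simplifies to 3:1. Bobbed (tt) offspring appear, so each parent must contribute one t allele. The parent stated to show normal carries T, so it is Tt. The other parent is then either Tt or tt: Tt × tt would give a 1:1 split, whereas Tt × Tt gives 3:1 — matching the data. So both parents are heterozygous (Tt × Tt).
Parent genotypes: Tt × Tt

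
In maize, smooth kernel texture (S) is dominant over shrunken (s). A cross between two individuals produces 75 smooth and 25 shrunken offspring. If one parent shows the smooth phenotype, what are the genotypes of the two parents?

Observed offspring: 75 smooth, 25 shrunken
The observed ratio simplifies to 3:1. Shrunken (ss) offspring appear, so each parent must contribute one s allele. The parent stated to show smooth carries S, so it is Ss. The other parent is then either Ss or ss: Ss × ss would give a 1:1 split, whereas Ss × Ss gives 3:1 — matching the data. So both parents are heterozygous (Ss × Ss).
Parent genotypes: Ss × Ss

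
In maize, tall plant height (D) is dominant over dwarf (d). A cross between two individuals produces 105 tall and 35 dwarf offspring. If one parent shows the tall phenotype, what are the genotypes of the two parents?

Observed offspring: 105 tall, 35 dwarf
The observed ratio simplifies to 3:1. Dwarf (dd) offspring appear, so each parent must contribute one d allele. The parent stated to show tall carries D, so it is Dd. The other parent is then either Dd or dd: Dd × dd would give a 1:1 split, whereas Dd × Dd gives 3:1 — matching the data. So both parents are heterozygous (Dd × Dd).
Parent genotypes: Dd × Dd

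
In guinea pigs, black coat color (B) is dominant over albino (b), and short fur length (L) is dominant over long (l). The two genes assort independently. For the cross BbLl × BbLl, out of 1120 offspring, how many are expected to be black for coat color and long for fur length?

Dihybrid cross BbLl × BbLl — consider each gene separately:
coat color: Bb × Bb → 1 BB, 2 Bb, 1 bb → 3 B_ : 1 bb (out of 4)
fur length: Ll × Ll → 1 LL, 2 Ll, 1 ll → 3 L_ : 1 ll (out of 4)
Looking for: black (B_) and long (ll)
P(black) = 3/4, P(long) = 1/4
P(both) = 3/4 × 1/4 = 3/16
Expected count = 3/16 × 1120 = 210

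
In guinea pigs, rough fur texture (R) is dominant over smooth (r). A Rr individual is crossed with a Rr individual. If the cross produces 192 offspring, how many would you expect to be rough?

Punnett square for Rr × Rr:
Offspring genotypes: 1 RR, 2 Rr, 1 rr
rough: 3, smooth: 1
rough: 3 out of 4 → fraction 3/4
Expected count = 3/4 × 192 = 144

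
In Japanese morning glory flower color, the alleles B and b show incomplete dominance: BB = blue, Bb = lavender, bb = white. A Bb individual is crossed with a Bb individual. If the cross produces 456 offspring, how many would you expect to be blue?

Punnett square for Bb × Bb:
Offspring genotypes: 1 BB, 2 Bb, 1 bb
Phenotype counts: 1 blue, 2 lavender, 1 white
blue: 1 out of 4 → fraction 1/4
Expected count = 1/4 × 456 = 114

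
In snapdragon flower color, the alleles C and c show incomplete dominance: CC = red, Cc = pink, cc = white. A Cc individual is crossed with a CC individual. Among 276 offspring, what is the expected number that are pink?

Punnett square for Cc × CC:
Offspring genotypes: 2 CC, 2 Cc
Phenotype counts: 2 red, 2 pink
pink: 2 out of 4 → fraction 1/2
Expected count = 1/2 × 276 = 138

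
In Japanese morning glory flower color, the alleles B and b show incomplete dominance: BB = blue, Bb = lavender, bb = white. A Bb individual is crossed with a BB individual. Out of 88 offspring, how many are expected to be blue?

Punnett square for Bb × BB:
Offspring genotypes: 2 BB, 2 Bb
Phenotype counts: 2 blue, 2 lavender
blue: 2 out of 4 → fraction 1/2
Expected count = 1/2 × 88 = 44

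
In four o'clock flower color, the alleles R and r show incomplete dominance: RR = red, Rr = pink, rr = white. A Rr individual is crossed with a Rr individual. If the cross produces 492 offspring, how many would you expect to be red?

Punnett square for Rr × Rr:
Offspring genotypes: 1 RR, 2 Rr, 1 rr
Phenotype counts: 1 red, 2 pink, 1 white
red: 1 out of 4 → fraction 1/4
Expected count = 1/4 × 492 = 123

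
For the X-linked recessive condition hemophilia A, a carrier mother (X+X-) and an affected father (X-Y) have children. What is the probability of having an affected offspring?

Cross: X+X- × X-Y
Offspring: 1 X+X-, 1 X+Y, 1 X-X-, 1 X-Y
Probability of an affected offspring: 2/4 = 1/2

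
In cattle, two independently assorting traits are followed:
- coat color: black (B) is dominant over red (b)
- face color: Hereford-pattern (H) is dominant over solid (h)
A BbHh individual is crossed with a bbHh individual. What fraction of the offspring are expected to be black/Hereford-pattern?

Dihybrid cross BbHh × bbHh — consider each gene separately:
coat color: Bb × bb → 2 Bb, 2 bb → 2 B_ : 2 bb (out of 4)
face color: Hh × Hh → 1 HH, 2 Hh, 1 hh → 3 H_ : 1 hh (out of 4)
Combine (counts out of 4 × 4 = 16): black/Hereford-pattern (B_H_) = 2×3 = 6; black/solid (B_hh) = 2×1 = 2; red/Hereford-pattern (bbH_) = 2×3 = 6; red/solid (bbhh) = 2×1 = 2
Phenotype counts (out of 16): 6 black/Hereford-pattern, 2 black/solid, 6 red/Hereford-pattern, 2 red/solid
black/Hereford-pattern: 6 out of 16
Probability: 6/16 = 3/8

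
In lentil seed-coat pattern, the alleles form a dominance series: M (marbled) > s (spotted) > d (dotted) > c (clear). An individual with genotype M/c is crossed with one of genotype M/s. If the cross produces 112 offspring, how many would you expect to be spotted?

Cross: M/c × M/s
Allele dominance: M > s > d > c
Offspring genotypes: 1 M/M, 1 M/s, 1 M/c, 1 s/c
Phenotype counts: 3 marbled, 1 spotted
spotted: 1 out of 4 → fraction 1/4
Expected count = 1/4 × 112 = 28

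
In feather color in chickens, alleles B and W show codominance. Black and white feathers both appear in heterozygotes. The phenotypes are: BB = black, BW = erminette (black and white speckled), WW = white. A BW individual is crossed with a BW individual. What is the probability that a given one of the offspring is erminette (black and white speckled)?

Punnett square for BW × BW:
Offspring genotypes: 1 BB, 2 BW, 1 WW
Phenotype counts: 1 black, 2 erminette (black and white speckled), 1 white
erminette (black and white speckled): 2 out of 4
Probability: 2/4 = 1/2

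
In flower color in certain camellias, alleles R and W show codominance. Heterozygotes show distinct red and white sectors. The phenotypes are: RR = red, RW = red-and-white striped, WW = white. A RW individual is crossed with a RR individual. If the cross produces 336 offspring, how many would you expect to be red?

Punnett square for RW × RR:
Offspring genotypes: 2 RR, 2 RW
Phenotype counts: 2 red, 2 red-and-white striped
red: 2 out of 4 → fraction 1/2
Expected count = 1/2 × 336 = 168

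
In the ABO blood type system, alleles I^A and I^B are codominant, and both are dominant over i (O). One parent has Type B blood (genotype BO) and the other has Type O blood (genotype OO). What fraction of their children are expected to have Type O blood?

Cross: BO × OO
Possible offspring genotypes: 2 BO, 2 OO
Blood type counts: 2 Type B, 2 Type O
Probability of Type O: 2/4 = 1/2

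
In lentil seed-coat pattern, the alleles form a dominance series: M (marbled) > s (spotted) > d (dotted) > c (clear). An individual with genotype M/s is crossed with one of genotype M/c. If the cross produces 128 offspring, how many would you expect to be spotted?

Cross: M/s × M/c
Allele dominance: M > s > d > c
Offspring genotypes: 1 M/M, 1 M/c, 1 M/s, 1 s/c
Phenotype counts: 3 marbled, 1 spotted
spotted: 1 out of 4 → fraction 1/4
Expected count = 1/4 × 128 = 32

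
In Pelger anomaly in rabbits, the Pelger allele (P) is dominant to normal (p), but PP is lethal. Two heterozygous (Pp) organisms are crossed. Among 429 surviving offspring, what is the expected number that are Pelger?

Cross: Pp × Pp
Punnett square offspring (before lethality): 1 PP, 2 Pp, 1 pp
The PP genotype is lethal (embryos die); surviving offspring: 2 Pp, 1 pp
Pelger: 2 out of 3 → fraction 2/3
Expected count = 2/3 × 429 = 286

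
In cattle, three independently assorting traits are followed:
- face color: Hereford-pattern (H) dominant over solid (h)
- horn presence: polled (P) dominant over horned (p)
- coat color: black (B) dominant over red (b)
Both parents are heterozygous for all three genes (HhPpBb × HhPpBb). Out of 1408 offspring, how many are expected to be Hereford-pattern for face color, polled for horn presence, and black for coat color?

Trihybrid cross: HhPpBb × HhPpBb
Each trait segregates independently with a 3:1 phenotypic ratio, so each gene contributes 3/4 (dominant) or 1/4 (recessive).
Target: Hereford-pattern (face color), polled (horn presence), black (coat color)
Probability = product of independent per-trait probabilities
= 3/4 × 3/4 × 3/4 = 27/64
Expected count = 27/64 × 1408 = 594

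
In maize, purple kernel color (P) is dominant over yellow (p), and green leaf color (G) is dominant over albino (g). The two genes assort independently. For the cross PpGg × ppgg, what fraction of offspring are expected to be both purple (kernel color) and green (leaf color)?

Dihybrid cross PpGg × ppgg — consider each gene separately:
kernel color: Pp × pp → 2 Pp, 2 pp → 2 P_ : 2 pp (out of 4)
leaf color: Gg × gg → 2 Gg, 2 gg → 2 G_ : 2 gg (out of 4)
Looking for: purple (P_) and green (G_)
P(purple) = 2/4, P(green) = 2/4
P(both) = 2/4 × 2/4 = 4/16 = 1/4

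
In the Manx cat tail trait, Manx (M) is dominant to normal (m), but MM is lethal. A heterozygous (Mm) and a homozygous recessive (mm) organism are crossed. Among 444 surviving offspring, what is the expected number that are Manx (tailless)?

Cross: Mm × mm
Punnett square offspring (before lethality): 2 Mm, 2 mm
No MM offspring are produced in this cross.
Manx (tailless): 2 out of 4 → fraction 1/2
Expected count = 1/2 × 444 = 222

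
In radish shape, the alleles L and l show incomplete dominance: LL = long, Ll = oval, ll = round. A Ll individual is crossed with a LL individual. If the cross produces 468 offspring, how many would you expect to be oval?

Punnett square for Ll × LL:
Offspring genotypes: 2 LL, 2 Ll
Phenotype counts: 2 long, 2 oval
oval: 2 out of 4 → fraction 1/2
Expected count = 1/2 × 468 = 234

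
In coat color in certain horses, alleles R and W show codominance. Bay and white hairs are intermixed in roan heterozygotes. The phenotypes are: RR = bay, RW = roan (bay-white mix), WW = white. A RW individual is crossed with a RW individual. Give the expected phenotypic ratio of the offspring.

Punnett square for RW × RW:
Offspring genotypes: 1 RR, 2 RW, 1 WW
Phenotype counts: 1 bay, 2 roan (bay-white mix), 1 white
Ratio: 1 bay : 2 roan (bay-white mix) : 1 white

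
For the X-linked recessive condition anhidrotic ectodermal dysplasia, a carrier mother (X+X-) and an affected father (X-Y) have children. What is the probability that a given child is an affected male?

Cross: X+X- × X-Y
Offspring: 1 X+X-, 1 X+Y, 1 X-X-, 1 X-Y
Probability of an affected male: 1/4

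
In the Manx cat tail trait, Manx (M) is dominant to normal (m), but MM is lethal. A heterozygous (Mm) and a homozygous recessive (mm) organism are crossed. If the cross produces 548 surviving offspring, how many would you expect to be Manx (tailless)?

Cross: Mm × mm
Punnett square offspring (before lethality): 2 Mm, 2 mm
No MM offspring are produced in this cross.
Manx (tailless): 2 out of 4 → fraction 1/2
Expected count = 1/2 × 548 = 274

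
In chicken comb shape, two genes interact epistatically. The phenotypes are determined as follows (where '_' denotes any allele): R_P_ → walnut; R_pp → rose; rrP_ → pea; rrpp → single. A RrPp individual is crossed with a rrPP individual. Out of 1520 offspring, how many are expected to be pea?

Cross: RrPp × rrPP — consider each gene separately:
R gene: Rr × rr → 2 Rr, 2 rr → 2 R_ : 2 rr (out of 4)
P gene: Pp × PP → 2 PP, 2 Pp → 4 P_ (out of 4)
Genotype classes (out of 4 × 4 = 16): R_P_ = 2×4 = 8; rrP_ = 2×4 = 8
Apply the phenotype rules: R_P_ (8) → walnut; rrP_ (8) → pea
Phenotype counts (out of 16): 8 walnut, 8 pea
pea: 8 out of 16 → fraction 1/2
Expected count = 1/2 × 1520 = 760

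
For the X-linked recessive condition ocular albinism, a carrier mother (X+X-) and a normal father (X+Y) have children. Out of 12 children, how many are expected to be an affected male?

Cross: X+X- × X+Y
Offspring: 1 X+X+, 1 X+Y, 1 X+X-, 1 X-Y
Probability of an affected male: 1/4
Expected count = 1/4 × 12 = 3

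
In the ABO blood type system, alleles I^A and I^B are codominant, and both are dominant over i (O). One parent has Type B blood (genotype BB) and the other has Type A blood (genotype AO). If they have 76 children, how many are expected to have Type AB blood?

Cross: BB × AO
Possible offspring genotypes: 2 AB, 2 BO
Blood type counts: 2 Type AB, 2 Type B
Probability of Type AB: 2/4 = 1/2
Expected count = 1/2 × 76 = 38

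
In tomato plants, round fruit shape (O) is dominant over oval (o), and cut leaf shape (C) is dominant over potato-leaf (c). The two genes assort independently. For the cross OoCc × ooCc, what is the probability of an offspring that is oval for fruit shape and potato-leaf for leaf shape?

Dihybrid cross OoCc × ooCc — consider each gene separately:
fruit shape: Oo × oo → 2 Oo, 2 oo → 2 O_ : 2 oo (out of 4)
leaf shape: Cc × Cc → 1 CC, 2 Cc, 1 cc → 3 C_ : 1 cc (out of 4)
Looking for: oval (oo) and potato-leaf (cc)
P(oval) = 2/4, P(potato-leaf) = 1/4
P(both) = 2/4 × 1/4 = 2/16 = 1/8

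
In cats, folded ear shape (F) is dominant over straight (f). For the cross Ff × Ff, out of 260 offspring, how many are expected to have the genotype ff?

Punnett square for Ff × Ff:
Offspring genotypes: 1 FF, 2 Ff, 1 ff
Total offspring: 4
Count with target: 1
Probability: 1/4
Expected count = 1/4 × 260 = 65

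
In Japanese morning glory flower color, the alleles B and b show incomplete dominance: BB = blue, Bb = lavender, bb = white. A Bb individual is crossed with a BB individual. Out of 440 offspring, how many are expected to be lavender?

Punnett square for Bb × BB:
Offspring genotypes: 2 BB, 2 Bb
Phenotype counts: 2 blue, 2 lavender
lavender: 2 out of 4 → fraction 1/2
Expected count = 1/2 × 440 = 220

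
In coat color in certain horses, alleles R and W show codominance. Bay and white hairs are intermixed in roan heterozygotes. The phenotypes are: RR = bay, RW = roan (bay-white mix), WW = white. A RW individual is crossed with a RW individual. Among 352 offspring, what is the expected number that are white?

Punnett square for RW × RW:
Offspring genotypes: 1 RR, 2 RW, 1 WW
Phenotype counts: 1 bay, 2 roan (bay-white mix), 1 white
white: 1 out of 4 → fraction 1/4
Expected count = 1/4 × 352 = 88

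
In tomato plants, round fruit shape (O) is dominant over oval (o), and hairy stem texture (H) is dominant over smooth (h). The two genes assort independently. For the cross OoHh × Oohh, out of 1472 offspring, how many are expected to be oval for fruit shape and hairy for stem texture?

Dihybrid cross OoHh × Oohh — consider each gene separately:
fruit shape: Oo × Oo → 1 OO, 2 Oo, 1 oo → 3 O_ : 1 oo (out of 4)
stem texture: Hh × hh → 2 Hh, 2 hh → 2 H_ : 2 hh (out of 4)
Looking for: oval (oo) and hairy (H_)
P(oval) = 1/4, P(hairy) = 2/4
P(both) = 1/4 × 2/4 = 2/16 = 1/8
Expected count = 1/8 × 1472 = 184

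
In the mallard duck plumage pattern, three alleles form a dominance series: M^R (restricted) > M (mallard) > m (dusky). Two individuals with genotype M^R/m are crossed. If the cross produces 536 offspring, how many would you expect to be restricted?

Cross: M^R/m × M^R/m
Allele dominance: M^R > M > m
Offspring genotypes: 1 M^R/M^R, 2 M^R/m, 1 m/m
Phenotype counts: 3 restricted, 1 dusky
restricted: 3 out of 4 → fraction 3/4
Expected count = 3/4 × 536 = 402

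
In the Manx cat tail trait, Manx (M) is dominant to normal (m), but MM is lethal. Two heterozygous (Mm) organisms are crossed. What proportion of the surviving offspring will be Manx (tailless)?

Cross: Mm × Mm
Punnett square offspring (before lethality): 1 MM, 2 Mm, 1 mm
The MM genotype is lethal (embryos die); surviving offspring: 2 Mm, 1 mm
Manx (tailless): 2 out of 3
Probability: 2/3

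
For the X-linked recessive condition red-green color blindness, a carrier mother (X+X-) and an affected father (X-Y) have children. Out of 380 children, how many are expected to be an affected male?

Cross: X+X- × X-Y
Offspring: 1 X+X-, 1 X+Y, 1 X-X-, 1 X-Y
Probability of an affected male: 1/4
Expected count = 1/4 × 380 = 95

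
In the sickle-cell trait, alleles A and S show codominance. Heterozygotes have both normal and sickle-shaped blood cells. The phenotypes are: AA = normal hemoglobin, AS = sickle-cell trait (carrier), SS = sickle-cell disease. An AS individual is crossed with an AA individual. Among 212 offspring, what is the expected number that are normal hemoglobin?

Punnett square for AS × AA:
Offspring genotypes: 2 AA, 2 AS
Phenotype counts: 2 normal hemoglobin, 2 sickle-cell trait (carrier)
normal hemoglobin: 2 out of 4 → fraction 1/2
Expected count = 1/2 × 212 = 106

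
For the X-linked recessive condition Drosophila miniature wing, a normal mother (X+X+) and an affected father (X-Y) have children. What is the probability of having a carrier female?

Cross: X+X+ × X-Y
Offspring: 2 X+X-, 2 X+Y
Probability of a carrier female: 2/4 = 1/2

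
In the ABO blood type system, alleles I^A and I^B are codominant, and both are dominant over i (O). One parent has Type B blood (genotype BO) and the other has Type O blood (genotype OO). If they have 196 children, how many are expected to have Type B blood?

Cross: BO × OO
Possible offspring genotypes: 2 BO, 2 OO
Blood type counts: 2 Type B, 2 Type O
Probability of Type B: 2/4 = 1/2
Expected count = 1/2 × 196 = 98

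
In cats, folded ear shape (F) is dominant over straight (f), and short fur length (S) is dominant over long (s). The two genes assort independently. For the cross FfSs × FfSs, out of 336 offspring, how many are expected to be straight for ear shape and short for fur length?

Dihybrid cross FfSs × FfSs — consider each gene separately:
ear shape: Ff × Ff → 1 FF, 2 Ff, 1 ff → 3 F_ : 1 ff (out of 4)
fur length: Ss × Ss → 1 SS, 2 Ss, 1 ss → 3 S_ : 1 ss (out of 4)
Looking for: straight (ff) and short (S_)
P(straight) = 1/4, P(short) = 3/4
P(both) = 1/4 × 3/4 = 3/16
Expected count = 3/16 × 336 = 63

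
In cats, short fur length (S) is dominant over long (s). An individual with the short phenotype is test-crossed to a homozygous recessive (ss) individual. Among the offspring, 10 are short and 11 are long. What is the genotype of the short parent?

Test cross: ? × ss
Offspring: 10 short, 11 long — approximately 1:1.
A 1:1 ratio in a test cross indicates the unknown parent is heterozygous (Ss).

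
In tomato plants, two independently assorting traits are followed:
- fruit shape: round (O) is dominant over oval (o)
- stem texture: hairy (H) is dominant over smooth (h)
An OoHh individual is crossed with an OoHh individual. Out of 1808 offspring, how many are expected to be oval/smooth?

Dihybrid cross OoHh × OoHh — consider each gene separately:
fruit shape: Oo × Oo → 1 OO, 2 Oo, 1 oo → 3 O_ : 1 oo (out of 4)
stem texture: Hh × Hh → 1 HH, 2 Hh, 1 hh → 3 H_ : 1 hh (out of 4)
Combine (counts out of 4 × 4 = 16): round/hairy (O_H_) = 3×3 = 9; round/smooth (O_hh) = 3×1 = 3; oval/hairy (ooH_) = 1×3 = 3; oval/smooth (oohh) = 1×1 = 1
Phenotype counts (out of 16): 9 round/hairy, 3 round/smooth, 3 oval/hairy, 1 oval/smooth
oval/smooth: 1 out of 16 → fraction 1/16
Expected count = 1/16 × 1808 = 113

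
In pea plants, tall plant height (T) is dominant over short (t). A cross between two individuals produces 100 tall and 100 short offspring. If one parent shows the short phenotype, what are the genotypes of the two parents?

Observed offspring: 100 tall, 100 short
The observed ratio simplifies to 1:1. One parent shows short, so its genotype must be tt. A 1:1 offspring split requires the other parent to be heterozygous (Tt).
Parent genotypes: tt × Tt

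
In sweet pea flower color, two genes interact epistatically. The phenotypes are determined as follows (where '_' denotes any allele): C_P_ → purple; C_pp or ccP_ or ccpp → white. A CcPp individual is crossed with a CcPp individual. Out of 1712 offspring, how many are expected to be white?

Cross: CcPp × CcPp — consider each gene separately:
C gene: Cc × Cc → 1 CC, 2 Cc, 1 cc → 3 C_ : 1 cc (out of 4)
P gene: Pp × Pp → 1 PP, 2 Pp, 1 pp → 3 P_ : 1 pp (out of 4)
Genotype classes (out of 4 × 4 = 16): C_P_ = 3×3 = 9; C_pp = 3×1 = 3; ccP_ = 1×3 = 3; ccpp = 1×1 = 1
Apply the phenotype rules: C_P_ (9) → purple; C_pp (3) + ccP_ (3) + ccpp (1) → white
Phenotype counts (out of 16): 9 purple, 7 white
white: 7 out of 16 → fraction 7/16
Expected count = 7/16 × 1712 = 749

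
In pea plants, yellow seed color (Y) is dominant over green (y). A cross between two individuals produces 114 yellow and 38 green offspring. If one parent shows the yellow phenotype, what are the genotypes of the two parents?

Observed offspring: 114 yellow, 38 green
The observed ratio simplifies to 3:1. Green (yy) offspring appear, so each parent must contribute one y allele. The parent stated to show yellow carries Y, so it is Yy. The other parent is then either Yy or yy: Yy × yy would give a 1:1 split, whereas Yy × Yy gives 3:1 — matching the data. So both parents are heterozygous (Yy × Yy).
Parent genotypes: Yy × Yy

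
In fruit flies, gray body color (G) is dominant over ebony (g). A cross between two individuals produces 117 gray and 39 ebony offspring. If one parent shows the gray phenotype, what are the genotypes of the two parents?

Observed offspring: 117 gray, 39 ebony
The observed ratio simplifies to 3:1. Ebony (gg) offspring appear, so each parent must contribute one g allele. The parent stated to show gray carries G, so it is Gg. The other parent is then either Gg or gg: Gg × gg would give a 1:1 split, whereas Gg × Gg gives 3:1 — matching the data. So both parents are heterozygous (Gg × Gg).
Parent genotypes: Gg × Gg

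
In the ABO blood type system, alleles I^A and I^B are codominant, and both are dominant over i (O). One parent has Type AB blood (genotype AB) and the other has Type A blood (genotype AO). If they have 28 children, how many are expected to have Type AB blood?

Cross: AB × AO
Possible offspring genotypes: 1 AA, 1 AO, 1 AB, 1 BO
Blood type counts: 2 Type A, 1 Type AB, 1 Type B
Probability of Type AB: 1/4
Expected count = 1/4 × 28 = 7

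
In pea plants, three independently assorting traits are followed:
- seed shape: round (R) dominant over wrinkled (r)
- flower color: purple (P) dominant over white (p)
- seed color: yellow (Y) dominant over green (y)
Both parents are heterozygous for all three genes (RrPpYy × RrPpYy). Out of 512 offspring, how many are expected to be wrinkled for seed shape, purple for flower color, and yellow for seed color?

Trihybrid cross: RrPpYy × RrPpYy
Each trait segregates independently with a 3:1 phenotypic ratio, so each gene contributes 3/4 (dominant) or 1/4 (recessive).
Target: wrinkled (seed shape), purple (flower color), yellow (seed color)
Probability = product of independent per-trait probabilities
= 1/4 × 3/4 × 3/4 = 9/64
Expected count = 9/64 × 512 = 72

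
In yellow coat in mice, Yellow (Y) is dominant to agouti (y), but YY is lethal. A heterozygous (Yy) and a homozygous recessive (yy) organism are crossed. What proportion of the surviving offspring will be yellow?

Cross: Yy × yy
Punnett square offspring (before lethality): 2 Yy, 2 yy
No YY offspring are produced in this cross.
yellow: 2 out of 4
Probability: 2/4 = 1/2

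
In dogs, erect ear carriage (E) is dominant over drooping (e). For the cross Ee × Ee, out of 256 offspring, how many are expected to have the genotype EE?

Punnett square for Ee × Ee:
Offspring genotypes: 1 EE, 2 Ee, 1 ee
Total offspring: 4
Count with target: 1
Probability: 1/4
Expected count = 1/4 × 256 = 64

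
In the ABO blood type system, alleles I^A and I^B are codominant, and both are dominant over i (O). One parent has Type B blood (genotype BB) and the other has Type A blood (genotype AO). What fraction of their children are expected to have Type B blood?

Cross: BB × AO
Possible offspring genotypes: 2 AB, 2 BO
Blood type counts: 2 Type AB, 2 Type B
Probability of Type B: 2/4 = 1/2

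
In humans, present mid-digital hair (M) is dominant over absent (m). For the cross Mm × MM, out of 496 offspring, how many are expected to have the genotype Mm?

Punnett square for Mm × MM:
Offspring genotypes: 2 MM, 2 Mm
Total offspring: 4
Count with target: 2
Probability: 2/4 = 1/2
Expected count = 1/2 × 496 = 248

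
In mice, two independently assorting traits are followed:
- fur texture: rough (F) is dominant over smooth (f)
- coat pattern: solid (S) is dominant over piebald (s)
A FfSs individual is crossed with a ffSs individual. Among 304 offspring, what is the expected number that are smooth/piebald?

Dihybrid cross FfSs × ffSs — consider each gene separately:
fur texture: Ff × ff → 2 Ff, 2 ff → 2 F_ : 2 ff (out of 4)
coat pattern: Ss × Ss → 1 SS, 2 Ss, 1 ss → 3 S_ : 1 ss (out of 4)
Combine (counts out of 4 × 4 = 16): rough/solid (F_S_) = 2×3 = 6; rough/piebald (F_ss) = 2×1 = 2; smooth/solid (ffS_) = 2×3 = 6; smooth/piebald (ffss) = 2×1 = 2
Phenotype counts (out of 16): 6 rough/solid, 2 rough/piebald, 6 smooth/solid, 2 smooth/piebald
smooth/piebald: 2 out of 16 → fraction 1/8
Expected count = 1/8 × 304 = 38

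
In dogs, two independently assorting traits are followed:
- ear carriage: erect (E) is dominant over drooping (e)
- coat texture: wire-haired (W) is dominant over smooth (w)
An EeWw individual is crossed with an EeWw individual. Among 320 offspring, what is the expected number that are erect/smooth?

Dihybrid cross EeWw × EeWw — consider each gene separately:
ear carriage: Ee × Ee → 1 EE, 2 Ee, 1 ee → 3 E_ : 1 ee (out of 4)
coat texture: Ww × Ww → 1 WW, 2 Ww, 1 ww → 3 W_ : 1 ww (out of 4)
Combine (counts out of 4 × 4 = 16): erect/wire-haired (E_W_) = 3×3 = 9; erect/smooth (E_ww) = 3×1 = 3; drooping/wire-haired (eeW_) = 1×3 = 3; drooping/smooth (eeww) = 1×1 = 1
Phenotype counts (out of 16): 9 erect/wire-haired, 3 erect/smooth, 3 drooping/wire-haired, 1 drooping/smooth
erect/smooth: 3 out of 16 → fraction 3/16
Expected count = 3/16 × 320 = 60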